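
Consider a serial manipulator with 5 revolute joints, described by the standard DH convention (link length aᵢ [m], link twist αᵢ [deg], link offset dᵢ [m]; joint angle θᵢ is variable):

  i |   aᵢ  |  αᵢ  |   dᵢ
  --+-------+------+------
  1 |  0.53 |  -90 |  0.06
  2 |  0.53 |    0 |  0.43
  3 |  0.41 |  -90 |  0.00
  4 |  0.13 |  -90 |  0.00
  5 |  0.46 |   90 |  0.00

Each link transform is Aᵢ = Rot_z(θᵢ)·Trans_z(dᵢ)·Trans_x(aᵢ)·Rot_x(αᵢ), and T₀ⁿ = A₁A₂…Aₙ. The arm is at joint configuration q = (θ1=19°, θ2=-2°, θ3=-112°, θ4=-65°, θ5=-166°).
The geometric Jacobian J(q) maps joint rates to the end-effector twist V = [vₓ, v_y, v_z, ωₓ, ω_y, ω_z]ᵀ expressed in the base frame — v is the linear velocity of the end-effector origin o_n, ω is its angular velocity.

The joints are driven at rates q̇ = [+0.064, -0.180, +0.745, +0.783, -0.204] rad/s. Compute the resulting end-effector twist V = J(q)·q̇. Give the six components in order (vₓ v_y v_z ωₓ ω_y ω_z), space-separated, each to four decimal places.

0.1093 0.1976 -0.1495 0.5354 0.8731 0.2136

o_n = [0.9452, 0.4770, 0.3762]
J₁: ẑ×o_n = [-0.4770, 0.9452, 0.0000], ω = ẑ
J2: z=[-0.3256, 0.9455, 0.0000] o=[0.5011, 0.1726, 0.0600] → [0.2990, 0.1029, -0.5190, -0.3256, 0.9455, 0.0000]
J3: z=[-0.3256, 0.9455, 0.0000] o=[0.8620, 0.7516, 0.0785] → [0.2815, 0.0969, 0.0107, -0.3256, 0.9455, 0.0000]
J4: z=[0.8638, 0.2974, 0.4067] o=[0.7043, 0.6973, 0.4531] → [0.0667, 0.1644, -0.2619, 0.8638, 0.2974, 0.4067]
J5: z=[-0.2110, -0.5196, 0.8280] o=[0.6448, 0.8014, 0.5032] → [0.3346, 0.2219, 0.2245, -0.2110, -0.5196, 0.8280]
V = J·q̇ = [0.1093, 0.1976, -0.1495, 0.5354, 0.8731, 0.2136]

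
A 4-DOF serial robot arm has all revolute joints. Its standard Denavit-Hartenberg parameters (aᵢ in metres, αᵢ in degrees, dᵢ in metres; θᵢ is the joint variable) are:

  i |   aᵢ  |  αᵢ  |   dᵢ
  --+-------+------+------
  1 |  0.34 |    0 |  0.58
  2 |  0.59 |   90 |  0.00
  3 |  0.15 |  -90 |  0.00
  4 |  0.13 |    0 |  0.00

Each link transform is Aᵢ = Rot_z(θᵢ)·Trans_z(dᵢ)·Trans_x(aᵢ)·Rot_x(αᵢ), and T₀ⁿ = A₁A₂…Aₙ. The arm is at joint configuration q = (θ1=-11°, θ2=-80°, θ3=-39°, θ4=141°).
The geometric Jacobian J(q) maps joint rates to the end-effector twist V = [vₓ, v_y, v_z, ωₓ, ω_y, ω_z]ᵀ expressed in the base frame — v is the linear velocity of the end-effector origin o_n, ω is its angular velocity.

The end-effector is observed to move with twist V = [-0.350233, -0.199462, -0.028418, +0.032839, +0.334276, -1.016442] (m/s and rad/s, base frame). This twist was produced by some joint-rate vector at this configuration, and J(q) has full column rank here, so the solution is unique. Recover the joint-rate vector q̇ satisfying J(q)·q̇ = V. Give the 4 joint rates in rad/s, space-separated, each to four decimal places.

o_n = [0.4046, -0.6943, 0.5492]
J₁: ẑ×o_n = [0.6943, 0.4046, -0.0000], ω = ẑ
J2: z=[0.0000, 0.0000, 1.0000] o=[0.3338, -0.0649, 0.5800] → [0.6294, 0.0708, -0.0000, 0.0000, 0.0000, 1.0000]
J3: z=[-0.9998, 0.0175, 0.0000] o=[0.3235, -0.6548, 0.5800] → [-0.0005, -0.0308, 0.0381, -0.9998, 0.0175, 0.0000]
J4: z=[-0.0110, -0.6292, 0.7771] o=[0.3214, -0.7713, 0.4856] → [-0.0999, 0.0653, 0.0515, -0.0110, -0.6292, 0.7771]
q̇ = J⁺·V = [-0.3680, -0.2350, -0.0270, -0.5320]

-0.3680 -0.2350 -0.0270 -0.5320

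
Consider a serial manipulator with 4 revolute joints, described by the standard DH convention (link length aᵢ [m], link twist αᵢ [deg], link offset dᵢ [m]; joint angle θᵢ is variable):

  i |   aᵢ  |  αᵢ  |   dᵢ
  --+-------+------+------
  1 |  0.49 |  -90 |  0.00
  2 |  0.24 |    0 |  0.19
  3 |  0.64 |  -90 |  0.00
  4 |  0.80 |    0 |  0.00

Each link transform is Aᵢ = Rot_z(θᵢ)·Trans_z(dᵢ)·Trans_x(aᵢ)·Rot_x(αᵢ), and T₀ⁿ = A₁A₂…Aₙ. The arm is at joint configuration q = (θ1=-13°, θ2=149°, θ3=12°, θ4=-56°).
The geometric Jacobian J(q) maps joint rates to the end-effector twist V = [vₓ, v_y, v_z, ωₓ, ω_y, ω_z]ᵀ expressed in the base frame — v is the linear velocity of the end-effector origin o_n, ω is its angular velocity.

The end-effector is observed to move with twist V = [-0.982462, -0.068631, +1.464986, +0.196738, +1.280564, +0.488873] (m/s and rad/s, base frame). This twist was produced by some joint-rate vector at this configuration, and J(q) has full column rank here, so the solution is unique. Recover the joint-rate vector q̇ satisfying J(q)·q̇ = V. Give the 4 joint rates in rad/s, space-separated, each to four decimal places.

0.2090 0.9750 0.3170 0.2960

o_n = [-0.5328, 0.9987, -0.4776]
J₁: ẑ×o_n = [-0.9987, -0.5328, 0.0000], ω = ẑ
J2: z=[0.2250, 0.9744, 0.0000] o=[0.4774, -0.1102, 0.0000] → [-0.4654, 0.1074, 1.2338, 0.2250, 0.9744, 0.0000]
J3: z=[0.2250, 0.9744, 0.0000] o=[0.3197, 0.1212, -0.1236] → [-0.3449, 0.0796, 1.0281, 0.2250, 0.9744, 0.0000]
J4: z=[-0.3172, 0.0732, 0.9455] o=[-0.2699, 0.2573, -0.3320] → [-0.7117, -0.2948, -0.2159, -0.3172, 0.0732, 0.9455]
q̇ = J⁺·V = [0.2090, 0.9750, 0.3170, 0.2960]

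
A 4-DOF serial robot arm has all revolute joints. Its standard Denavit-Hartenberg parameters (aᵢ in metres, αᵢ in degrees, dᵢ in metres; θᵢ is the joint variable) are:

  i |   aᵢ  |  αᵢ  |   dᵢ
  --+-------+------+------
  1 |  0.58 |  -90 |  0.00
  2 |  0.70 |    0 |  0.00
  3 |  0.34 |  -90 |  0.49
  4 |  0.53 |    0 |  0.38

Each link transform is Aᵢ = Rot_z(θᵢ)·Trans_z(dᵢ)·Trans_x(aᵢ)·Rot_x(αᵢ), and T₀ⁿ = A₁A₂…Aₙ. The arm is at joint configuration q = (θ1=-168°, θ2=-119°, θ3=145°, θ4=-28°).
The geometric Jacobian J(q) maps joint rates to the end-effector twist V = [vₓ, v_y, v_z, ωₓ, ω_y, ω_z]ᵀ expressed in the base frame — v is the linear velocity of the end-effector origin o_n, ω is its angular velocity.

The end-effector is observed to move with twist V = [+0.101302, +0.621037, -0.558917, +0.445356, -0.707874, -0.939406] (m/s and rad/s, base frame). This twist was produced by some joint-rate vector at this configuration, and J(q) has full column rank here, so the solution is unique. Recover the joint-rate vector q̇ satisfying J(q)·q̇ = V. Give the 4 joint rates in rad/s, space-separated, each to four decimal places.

-0.3480 -0.1410 0.9260 0.6580

o_n = [-0.6291, -0.8891, -0.0835]
J₁: ẑ×o_n = [0.8891, -0.6291, 0.0000], ω = ẑ
J2: z=[0.2079, -0.9781, 0.0000] o=[-0.5673, -0.1206, 0.0000] → [0.0817, 0.0174, -0.2202, 0.2079, -0.9781, 0.0000]
J3: z=[0.2079, -0.9781, 0.0000] o=[-0.2354, -0.0500, 0.6122] → [0.6805, 0.1447, -0.5596, 0.2079, -0.9781, 0.0000]
J4: z=[0.4288, 0.0911, -0.8988] o=[-0.4324, -0.5929, 0.4632] → [-0.3160, 0.4112, -0.1091, 0.4288, 0.0911, -0.8988]
q̇ = J⁺·V = [-0.3480, -0.1410, 0.9260, 0.6580]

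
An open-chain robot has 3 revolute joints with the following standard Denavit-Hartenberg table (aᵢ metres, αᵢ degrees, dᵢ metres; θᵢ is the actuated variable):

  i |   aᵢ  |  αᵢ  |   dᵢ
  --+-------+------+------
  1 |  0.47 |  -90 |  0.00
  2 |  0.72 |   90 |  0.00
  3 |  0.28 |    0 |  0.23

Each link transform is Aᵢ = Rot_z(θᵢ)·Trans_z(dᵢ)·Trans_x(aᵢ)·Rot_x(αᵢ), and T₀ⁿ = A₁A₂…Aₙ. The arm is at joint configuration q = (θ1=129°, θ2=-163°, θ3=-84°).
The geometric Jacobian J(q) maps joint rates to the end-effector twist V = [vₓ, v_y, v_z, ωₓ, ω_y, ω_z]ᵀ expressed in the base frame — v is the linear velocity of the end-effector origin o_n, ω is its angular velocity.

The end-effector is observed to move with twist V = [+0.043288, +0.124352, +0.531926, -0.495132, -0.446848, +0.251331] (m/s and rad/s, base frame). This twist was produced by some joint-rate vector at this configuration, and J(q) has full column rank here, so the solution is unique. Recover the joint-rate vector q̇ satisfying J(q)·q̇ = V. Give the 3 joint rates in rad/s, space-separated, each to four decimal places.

0.3680 0.6660 0.1220

o_n = [0.4139, -0.0686, -0.0009]
J₁: ẑ×o_n = [0.0686, 0.4139, -0.0000], ω = ẑ
J2: z=[-0.7771, -0.6293, 0.0000] o=[-0.2958, 0.3653, 0.0000] → [0.0006, -0.0007, 0.7838, -0.7771, -0.6293, 0.0000]
J3: z=[0.1840, -0.2272, -0.9563] o=[0.1375, -0.1698, 0.2105] → [0.1448, -0.2254, 0.0814, 0.1840, -0.2272, -0.9563]
q̇ = J⁺·V = [0.3680, 0.6660, 0.1220]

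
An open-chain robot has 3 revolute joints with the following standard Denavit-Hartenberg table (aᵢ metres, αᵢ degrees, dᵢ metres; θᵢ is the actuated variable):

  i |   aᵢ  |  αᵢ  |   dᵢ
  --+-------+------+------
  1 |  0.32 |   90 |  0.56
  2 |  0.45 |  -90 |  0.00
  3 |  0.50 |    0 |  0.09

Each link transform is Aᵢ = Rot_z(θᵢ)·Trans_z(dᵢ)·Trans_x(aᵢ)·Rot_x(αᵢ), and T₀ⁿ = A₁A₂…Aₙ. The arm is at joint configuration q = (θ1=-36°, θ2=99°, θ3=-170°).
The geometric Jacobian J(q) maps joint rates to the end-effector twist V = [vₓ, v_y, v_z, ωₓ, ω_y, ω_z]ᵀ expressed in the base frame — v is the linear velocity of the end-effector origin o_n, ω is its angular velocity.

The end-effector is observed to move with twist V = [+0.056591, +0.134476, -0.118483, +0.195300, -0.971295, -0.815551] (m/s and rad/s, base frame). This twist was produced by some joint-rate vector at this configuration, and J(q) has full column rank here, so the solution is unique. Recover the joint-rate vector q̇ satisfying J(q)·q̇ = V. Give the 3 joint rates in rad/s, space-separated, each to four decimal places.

-0.9310 0.6710 -0.7380

o_n = [0.1413, -0.2100, 0.5040]
J₁: ẑ×o_n = [0.2100, 0.1413, -0.0000], ω = ẑ
J2: z=[-0.5878, -0.8090, 0.0000] o=[0.2589, -0.1881, 0.5600] → [0.0453, -0.0329, -0.0823, -0.5878, -0.8090, 0.0000]
J3: z=[-0.7991, 0.5805, -0.1564] o=[0.2019, -0.1467, 1.0045] → [-0.3004, -0.3904, 0.0858, -0.7991, 0.5805, -0.1564]
q̇ = J⁺·V = [-0.9310, 0.6710, -0.7380]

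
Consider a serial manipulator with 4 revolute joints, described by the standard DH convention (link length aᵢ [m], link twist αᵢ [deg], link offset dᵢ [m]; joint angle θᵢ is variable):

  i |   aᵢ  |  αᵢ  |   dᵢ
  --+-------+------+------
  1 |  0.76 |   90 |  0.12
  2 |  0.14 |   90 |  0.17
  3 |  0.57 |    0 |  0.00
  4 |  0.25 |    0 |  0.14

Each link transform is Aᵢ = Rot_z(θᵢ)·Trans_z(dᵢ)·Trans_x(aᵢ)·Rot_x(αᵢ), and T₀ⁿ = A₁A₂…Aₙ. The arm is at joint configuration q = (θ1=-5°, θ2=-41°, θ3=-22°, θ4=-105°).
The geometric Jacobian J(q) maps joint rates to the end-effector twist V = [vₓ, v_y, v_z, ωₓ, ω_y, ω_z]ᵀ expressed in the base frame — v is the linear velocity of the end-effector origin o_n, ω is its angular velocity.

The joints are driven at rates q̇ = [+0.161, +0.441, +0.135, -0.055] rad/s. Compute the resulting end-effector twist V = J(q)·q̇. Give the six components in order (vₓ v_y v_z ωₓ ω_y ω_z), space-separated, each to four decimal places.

o_n = [1.0763, 0.1500, -0.3255]
J₁: ẑ×o_n = [-0.1500, 1.0763, 0.0000], ω = ẑ
J2: z=[-0.0872, -0.9962, 0.0000] o=[0.7571, -0.0662, 0.1200] → [0.4438, -0.0388, 0.2991, -0.0872, -0.9962, 0.0000]
J3: z=[-0.6536, 0.0572, -0.7547] o=[0.8475, -0.2448, 0.0282] → [0.2777, -0.4038, -0.2711, -0.6536, 0.0572, -0.7547]
J4: z=[-0.6536, 0.0572, -0.7547] o=[1.2635, -0.0669, -0.3186] → [0.1632, 0.1367, -0.1310, -0.6536, 0.0572, -0.7547]
V = J·q̇ = [0.2001, 0.0941, 0.1025, -0.0907, -0.4347, 0.1006]

0.2001 0.0941 0.1025 -0.0907 -0.4347 0.1006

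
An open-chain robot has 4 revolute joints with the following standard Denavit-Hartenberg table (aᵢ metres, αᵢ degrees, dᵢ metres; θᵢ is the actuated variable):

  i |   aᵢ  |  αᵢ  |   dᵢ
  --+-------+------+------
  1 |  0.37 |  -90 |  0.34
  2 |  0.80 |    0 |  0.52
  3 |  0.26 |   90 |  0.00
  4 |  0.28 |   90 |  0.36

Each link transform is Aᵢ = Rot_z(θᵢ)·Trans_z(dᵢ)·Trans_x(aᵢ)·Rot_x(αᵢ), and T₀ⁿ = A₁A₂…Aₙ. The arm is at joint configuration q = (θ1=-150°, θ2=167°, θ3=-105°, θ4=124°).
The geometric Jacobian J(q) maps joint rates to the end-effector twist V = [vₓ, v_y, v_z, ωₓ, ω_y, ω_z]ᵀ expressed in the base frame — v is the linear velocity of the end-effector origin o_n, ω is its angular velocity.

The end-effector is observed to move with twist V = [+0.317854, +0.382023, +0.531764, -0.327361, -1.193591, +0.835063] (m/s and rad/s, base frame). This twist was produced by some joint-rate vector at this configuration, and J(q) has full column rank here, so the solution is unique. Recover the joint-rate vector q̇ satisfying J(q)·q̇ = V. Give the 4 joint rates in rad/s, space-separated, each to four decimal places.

o_n = [0.4134, -0.6298, 0.2377]
J₁: ẑ×o_n = [0.6298, 0.4134, -0.0000], ω = ẑ
J2: z=[0.5000, -0.8660, 0.0000] o=[-0.3204, -0.1850, 0.3400] → [0.0886, 0.0511, 0.4131, 0.5000, -0.8660, 0.0000]
J3: z=[0.5000, -0.8660, 0.0000] o=[0.6146, -0.2456, 0.1600] → [-0.0673, -0.0388, -0.3664, 0.5000, -0.8660, 0.0000]
J4: z=[-0.7647, -0.4415, 0.4695] o=[0.5089, -0.3066, -0.0695] → [0.0161, 0.1901, 0.2050, -0.7647, -0.4415, 0.4695]
q̇ = J⁺·V = [0.3670, 0.8290, 0.0410, 0.9970]

0.3670 0.8290 0.0410 0.9970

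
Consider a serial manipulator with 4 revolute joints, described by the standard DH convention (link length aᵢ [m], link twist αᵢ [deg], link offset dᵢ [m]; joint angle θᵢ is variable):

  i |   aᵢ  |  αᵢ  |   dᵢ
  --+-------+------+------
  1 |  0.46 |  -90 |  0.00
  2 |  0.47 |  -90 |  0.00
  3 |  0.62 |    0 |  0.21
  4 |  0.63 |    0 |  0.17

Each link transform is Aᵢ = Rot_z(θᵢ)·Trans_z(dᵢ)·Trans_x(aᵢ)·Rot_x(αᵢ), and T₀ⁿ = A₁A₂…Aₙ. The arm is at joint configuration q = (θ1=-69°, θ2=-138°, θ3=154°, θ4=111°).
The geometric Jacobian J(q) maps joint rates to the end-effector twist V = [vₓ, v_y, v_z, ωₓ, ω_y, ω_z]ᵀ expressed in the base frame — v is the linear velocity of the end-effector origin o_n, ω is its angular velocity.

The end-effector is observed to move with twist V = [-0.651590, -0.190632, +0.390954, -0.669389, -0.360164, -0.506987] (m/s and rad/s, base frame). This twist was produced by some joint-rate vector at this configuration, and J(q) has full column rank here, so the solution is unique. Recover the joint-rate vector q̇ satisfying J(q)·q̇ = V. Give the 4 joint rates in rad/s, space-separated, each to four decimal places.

-0.6140 -0.7540 -0.3250 0.4690

o_n = [0.6260, -0.6379, 0.1873]
J₁: ẑ×o_n = [0.6379, 0.6260, -0.0000], ω = ẑ
J2: z=[0.9336, 0.3584, 0.0000] o=[0.1648, -0.4294, 0.0000] → [0.0671, -0.1748, -0.3599, 0.9336, 0.3584, 0.0000]
J3: z=[0.2398, -0.6247, 0.7431] o=[0.0397, -0.1034, 0.3145] → [0.4767, 0.4662, 0.2381, 0.2398, -0.6247, 0.7431]
J4: z=[0.2398, -0.6247, 0.7431] o=[-0.0153, -0.7186, 0.0977] → [-0.1159, 0.4551, 0.4199, 0.2398, -0.6247, 0.7431]
q̇ = J⁺·V = [-0.6140, -0.7540, -0.3250, 0.4690]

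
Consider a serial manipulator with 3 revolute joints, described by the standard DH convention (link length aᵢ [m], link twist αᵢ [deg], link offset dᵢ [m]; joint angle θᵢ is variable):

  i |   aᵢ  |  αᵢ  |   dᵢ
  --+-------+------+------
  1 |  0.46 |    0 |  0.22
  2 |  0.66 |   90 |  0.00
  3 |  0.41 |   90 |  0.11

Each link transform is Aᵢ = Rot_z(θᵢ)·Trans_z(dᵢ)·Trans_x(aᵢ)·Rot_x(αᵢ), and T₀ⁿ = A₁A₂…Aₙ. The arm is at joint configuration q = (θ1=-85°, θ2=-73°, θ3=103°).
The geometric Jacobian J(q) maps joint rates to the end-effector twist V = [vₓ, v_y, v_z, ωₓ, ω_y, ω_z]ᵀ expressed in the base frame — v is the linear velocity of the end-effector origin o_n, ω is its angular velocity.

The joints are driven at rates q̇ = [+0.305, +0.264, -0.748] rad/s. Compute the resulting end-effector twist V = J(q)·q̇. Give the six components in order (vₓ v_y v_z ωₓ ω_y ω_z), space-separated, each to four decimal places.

o_n = [-0.5275, -0.5689, 0.6195]
J₁: ẑ×o_n = [0.5689, -0.5275, 0.0000], ω = ẑ
J2: z=[0.0000, 0.0000, 1.0000] o=[0.0401, -0.4582, 0.2200] → [0.1107, -0.5676, 0.0000, 0.0000, 0.0000, 1.0000]
J3: z=[-0.3746, 0.9272, 0.0000] o=[-0.5718, -0.7055, 0.2200] → [0.3704, 0.1497, -0.0922, -0.3746, 0.9272, 0.0000]
V = J·q̇ = [-0.0743, -0.4227, 0.0690, 0.2802, -0.6935, 0.5690]

-0.0743 -0.4227 0.0690 0.2802 -0.6935 0.5690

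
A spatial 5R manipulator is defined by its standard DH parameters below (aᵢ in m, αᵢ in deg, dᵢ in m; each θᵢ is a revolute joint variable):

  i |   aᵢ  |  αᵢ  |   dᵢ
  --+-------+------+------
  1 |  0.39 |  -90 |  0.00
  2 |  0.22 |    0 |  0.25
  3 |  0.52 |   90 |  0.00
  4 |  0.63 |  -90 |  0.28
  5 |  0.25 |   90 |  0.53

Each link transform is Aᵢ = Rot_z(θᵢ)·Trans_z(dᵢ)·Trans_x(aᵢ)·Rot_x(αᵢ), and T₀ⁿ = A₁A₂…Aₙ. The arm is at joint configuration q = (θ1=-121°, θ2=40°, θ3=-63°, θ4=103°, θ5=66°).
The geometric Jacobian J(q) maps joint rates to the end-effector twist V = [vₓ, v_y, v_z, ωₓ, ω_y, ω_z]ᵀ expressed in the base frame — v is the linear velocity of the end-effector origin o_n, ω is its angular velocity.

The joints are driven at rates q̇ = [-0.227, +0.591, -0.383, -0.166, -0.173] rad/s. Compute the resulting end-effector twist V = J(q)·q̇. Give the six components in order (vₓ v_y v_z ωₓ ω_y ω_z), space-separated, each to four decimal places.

o_n = [0.5223, -0.7690, -0.1568]
J₁: ẑ×o_n = [0.7690, 0.5223, -0.0000], ω = ẑ
J2: z=[0.8572, -0.5150, 0.0000] o=[-0.2009, -0.3343, 0.0000] → [0.0808, 0.1344, -0.0002, 0.8572, -0.5150, 0.0000]
J3: z=[0.8572, -0.5150, 0.0000] o=[-0.0734, -0.6075, -0.1414] → [0.0079, 0.0132, 0.1684, 0.8572, -0.5150, 0.0000]
J4: z=[0.2012, 0.3349, 0.9205] o=[-0.3199, -1.0178, 0.0618] → [-0.3023, 0.8192, -0.2320, 0.2012, 0.3349, 0.9205]
J5: z=[0.2691, 0.8847, -0.3807] o=[0.3298, -1.1284, 0.2641] → [-0.2356, 0.0400, -0.0735, 0.2691, 0.8847, -0.3807]
V = J·q̇ = [-0.0389, -0.1871, -0.0133, 0.0983, -0.3158, -0.3139]

-0.0389 -0.1871 -0.0133 0.0983 -0.3158 -0.3139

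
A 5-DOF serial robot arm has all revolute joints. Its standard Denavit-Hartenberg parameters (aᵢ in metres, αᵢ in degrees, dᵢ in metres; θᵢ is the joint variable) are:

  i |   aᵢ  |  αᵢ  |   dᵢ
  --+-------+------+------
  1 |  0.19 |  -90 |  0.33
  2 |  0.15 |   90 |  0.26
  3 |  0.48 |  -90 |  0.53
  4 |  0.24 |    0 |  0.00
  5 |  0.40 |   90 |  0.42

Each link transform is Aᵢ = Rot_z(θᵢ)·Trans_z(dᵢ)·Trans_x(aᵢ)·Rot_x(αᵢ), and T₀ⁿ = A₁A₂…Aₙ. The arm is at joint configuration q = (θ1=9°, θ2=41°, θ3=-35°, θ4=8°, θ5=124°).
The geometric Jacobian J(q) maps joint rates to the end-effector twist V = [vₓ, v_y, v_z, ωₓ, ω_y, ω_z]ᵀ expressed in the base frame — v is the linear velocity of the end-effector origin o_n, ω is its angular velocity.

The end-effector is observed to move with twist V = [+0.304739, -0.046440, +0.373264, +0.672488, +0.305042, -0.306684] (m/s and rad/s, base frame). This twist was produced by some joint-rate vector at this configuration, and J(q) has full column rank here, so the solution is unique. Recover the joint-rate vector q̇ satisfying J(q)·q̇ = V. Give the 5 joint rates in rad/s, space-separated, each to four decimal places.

o_n = [0.8289, 0.4815, -0.0179]
J₁: ẑ×o_n = [-0.4815, 0.8289, 0.0000], ω = ẑ
J2: z=[-0.1564, 0.9877, 0.0000] o=[0.1877, 0.0297, 0.3300] → [-0.3436, -0.0544, -0.7040, -0.1564, 0.9877, 0.0000]
J3: z=[0.6480, 0.1026, 0.7547] o=[0.2588, 0.3042, 0.2316] → [-0.1594, 0.5919, 0.0564, 0.6480, 0.1026, 0.7547]
J4: z=[0.2994, 0.8768, -0.3763] o=[0.9384, 0.1331, 0.3736] → [-0.2121, 0.1584, 0.2003, 0.2994, 0.8768, -0.3763]
J5: z=[0.2994, 0.8768, -0.3763] o=[1.0832, 0.0180, 0.2207] → [-0.0347, 0.1671, 0.3617, 0.2994, 0.8768, -0.3763]
q̇ = J⁺·V = [-0.7200, -0.1840, 0.7790, -0.1980, 0.6620]

-0.7200 -0.1840 0.7790 -0.1980 0.6620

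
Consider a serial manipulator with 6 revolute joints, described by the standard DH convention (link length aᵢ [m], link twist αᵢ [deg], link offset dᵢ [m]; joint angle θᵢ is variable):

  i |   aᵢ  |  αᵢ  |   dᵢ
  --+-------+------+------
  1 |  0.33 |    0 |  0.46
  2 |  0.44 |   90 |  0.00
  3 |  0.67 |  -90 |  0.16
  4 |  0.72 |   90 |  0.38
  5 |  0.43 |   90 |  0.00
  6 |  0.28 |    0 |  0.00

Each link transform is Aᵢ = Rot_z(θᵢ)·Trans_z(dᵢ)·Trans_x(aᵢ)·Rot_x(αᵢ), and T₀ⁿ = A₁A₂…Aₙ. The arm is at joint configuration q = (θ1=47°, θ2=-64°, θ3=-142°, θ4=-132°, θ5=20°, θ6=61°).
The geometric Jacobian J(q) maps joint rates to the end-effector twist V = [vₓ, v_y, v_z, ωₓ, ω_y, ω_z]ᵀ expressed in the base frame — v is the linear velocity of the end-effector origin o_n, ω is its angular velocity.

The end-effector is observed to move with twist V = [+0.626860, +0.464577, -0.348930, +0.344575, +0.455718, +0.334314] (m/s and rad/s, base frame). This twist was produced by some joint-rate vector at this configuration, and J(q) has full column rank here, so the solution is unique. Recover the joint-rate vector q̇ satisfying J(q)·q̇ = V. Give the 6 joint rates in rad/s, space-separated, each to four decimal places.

0.2690 0.4940 -0.4720 0.1260 -0.0380 -0.3540

o_n = [0.9760, -0.9568, 0.2232]
J₁: ẑ×o_n = [0.9568, 0.9760, -0.0000], ω = ẑ
J2: z=[0.0000, 0.0000, 1.0000] o=[0.2251, 0.2413, 0.4600] → [1.1982, 0.7510, -0.0000, 0.0000, 0.0000, 1.0000]
J3: z=[-0.2924, -0.9563, 0.0000] o=[0.6458, 0.1127, 0.4600] → [0.2264, -0.0692, 0.6285, -0.2924, -0.9563, 0.0000]
J4: z=[0.5888, -0.1800, -0.7880] o=[0.0942, 0.1141, 0.0475] → [-0.8755, -0.7984, -0.4718, 0.5888, -0.1800, -0.7880]
J5: z=[0.7557, 0.4687, 0.4575] o=[0.5245, -0.5770, 0.0447] → [0.2575, 0.0716, -0.4986, 0.7557, 0.4687, 0.4575]
J6: z=[-0.4551, -0.1266, 0.8814] o=[0.7270, -0.9529, 0.0952] → [-0.0128, 0.2777, 0.0333, -0.4551, -0.1266, 0.8814]
q̇ = J⁺·V = [0.2690, 0.4940, -0.4720, 0.1260, -0.0380, -0.3540]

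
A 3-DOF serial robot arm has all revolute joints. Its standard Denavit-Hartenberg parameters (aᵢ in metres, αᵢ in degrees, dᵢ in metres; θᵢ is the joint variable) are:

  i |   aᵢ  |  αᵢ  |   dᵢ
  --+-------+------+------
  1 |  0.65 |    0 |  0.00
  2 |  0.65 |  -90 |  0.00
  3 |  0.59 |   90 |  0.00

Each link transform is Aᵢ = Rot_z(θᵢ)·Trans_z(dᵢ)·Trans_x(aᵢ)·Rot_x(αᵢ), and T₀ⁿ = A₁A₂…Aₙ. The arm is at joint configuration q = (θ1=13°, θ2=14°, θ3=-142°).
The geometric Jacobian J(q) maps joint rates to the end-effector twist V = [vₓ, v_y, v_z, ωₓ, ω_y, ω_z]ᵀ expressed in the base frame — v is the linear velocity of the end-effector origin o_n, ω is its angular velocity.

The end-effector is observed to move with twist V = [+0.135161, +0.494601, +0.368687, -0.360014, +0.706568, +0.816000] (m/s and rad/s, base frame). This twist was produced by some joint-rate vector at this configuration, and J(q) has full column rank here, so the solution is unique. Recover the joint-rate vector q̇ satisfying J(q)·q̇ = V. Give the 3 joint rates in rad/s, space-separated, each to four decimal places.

o_n = [0.7982, 0.2302, 0.3632]
J₁: ẑ×o_n = [-0.2302, 0.7982, 0.0000], ω = ẑ
J2: z=[0.0000, 0.0000, 1.0000] o=[0.6333, 0.1462, 0.0000] → [-0.0840, 0.1649, 0.0000, 0.0000, 0.0000, 1.0000]
J3: z=[-0.4540, 0.8910, 0.0000] o=[1.2125, 0.4413, 0.0000] → [0.3236, 0.1649, 0.4649, -0.4540, 0.8910, 0.0000]
q̇ = J⁺·V = [0.3620, 0.4540, 0.7930]

0.3620 0.4540 0.7930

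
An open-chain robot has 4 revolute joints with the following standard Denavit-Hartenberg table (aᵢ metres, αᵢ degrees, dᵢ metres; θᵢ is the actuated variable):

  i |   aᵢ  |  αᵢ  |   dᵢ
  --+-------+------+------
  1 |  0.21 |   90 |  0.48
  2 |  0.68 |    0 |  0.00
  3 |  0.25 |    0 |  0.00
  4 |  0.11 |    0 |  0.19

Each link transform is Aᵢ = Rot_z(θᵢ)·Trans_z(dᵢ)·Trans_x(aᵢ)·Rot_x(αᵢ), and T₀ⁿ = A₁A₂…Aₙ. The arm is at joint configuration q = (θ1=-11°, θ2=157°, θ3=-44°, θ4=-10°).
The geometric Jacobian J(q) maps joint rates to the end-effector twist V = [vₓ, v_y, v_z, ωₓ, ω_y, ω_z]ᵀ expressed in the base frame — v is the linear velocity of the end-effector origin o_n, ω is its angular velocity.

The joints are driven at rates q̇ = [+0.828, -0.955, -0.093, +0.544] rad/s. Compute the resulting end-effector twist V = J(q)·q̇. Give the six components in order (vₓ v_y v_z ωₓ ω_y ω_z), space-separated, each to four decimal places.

0.6082 -0.5723 0.7126 0.0962 0.4947 0.8280

o_n = [-0.5647, -0.0838, 1.0830]
J₁: ẑ×o_n = [0.0838, -0.5647, 0.0000], ω = ẑ
J2: z=[-0.1908, -0.9816, 0.0000] o=[0.2061, -0.0401, 0.4800] → [-0.5919, 0.1151, -0.7484, -0.1908, -0.9816, 0.0000]
J3: z=[-0.1908, -0.9816, 0.0000] o=[-0.4083, 0.0794, 0.7457] → [-0.3311, 0.0644, -0.1224, -0.1908, -0.9816, 0.0000]
J4: z=[-0.1908, -0.9816, 0.0000] o=[-0.5042, 0.0980, 0.9758] → [-0.1052, 0.0205, -0.0247, -0.1908, -0.9816, 0.0000]
V = J·q̇ = [0.6082, -0.5723, 0.7126, 0.0962, 0.4947, 0.8280]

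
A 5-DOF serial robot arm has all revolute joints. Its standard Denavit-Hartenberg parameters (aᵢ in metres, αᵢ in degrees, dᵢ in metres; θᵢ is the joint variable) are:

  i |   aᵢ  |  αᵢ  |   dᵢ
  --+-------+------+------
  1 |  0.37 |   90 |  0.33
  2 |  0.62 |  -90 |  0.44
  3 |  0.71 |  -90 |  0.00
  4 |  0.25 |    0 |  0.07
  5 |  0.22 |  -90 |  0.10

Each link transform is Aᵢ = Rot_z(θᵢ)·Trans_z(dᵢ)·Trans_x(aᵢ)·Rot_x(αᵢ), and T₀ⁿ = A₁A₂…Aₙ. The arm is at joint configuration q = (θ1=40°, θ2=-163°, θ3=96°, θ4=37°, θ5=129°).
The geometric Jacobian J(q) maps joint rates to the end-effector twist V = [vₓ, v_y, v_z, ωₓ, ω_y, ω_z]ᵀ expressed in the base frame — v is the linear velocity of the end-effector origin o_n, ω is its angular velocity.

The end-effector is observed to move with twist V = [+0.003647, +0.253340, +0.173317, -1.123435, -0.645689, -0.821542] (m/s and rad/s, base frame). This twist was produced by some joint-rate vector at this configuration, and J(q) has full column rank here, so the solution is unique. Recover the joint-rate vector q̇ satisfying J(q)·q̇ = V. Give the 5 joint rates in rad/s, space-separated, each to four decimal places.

-0.2590 -0.0820 0.1650 -0.9670 -0.4250

o_n = [-0.1900, 0.1468, 0.4142]
J₁: ẑ×o_n = [-0.1468, -0.1900, 0.0000], ω = ẑ
J2: z=[0.6428, -0.7660, 0.0000] o=[0.2834, 0.2378, 0.3300] → [-0.0645, -0.0541, -0.4212, 0.6428, -0.7660, 0.0000]
J3: z=[0.2240, 0.1879, -0.9563] o=[0.1121, -0.4803, 0.1487] → [0.6497, 0.2294, 0.1972, 0.2240, 0.1879, -0.9563]
J4: z=[0.7957, 0.5313, 0.2908] o=[-0.2874, 0.1062, 0.1704] → [0.1177, -0.1657, -0.0194, 0.7957, 0.5313, 0.2908]
J5: z=[0.7957, 0.5313, 0.2908] o=[-0.3778, 0.2800, 0.3408] → [0.0778, -0.0039, -0.2058, 0.7957, 0.5313, 0.2908]
q̇ = J⁺·V = [-0.2590, -0.0820, 0.1650, -0.9670, -0.4250]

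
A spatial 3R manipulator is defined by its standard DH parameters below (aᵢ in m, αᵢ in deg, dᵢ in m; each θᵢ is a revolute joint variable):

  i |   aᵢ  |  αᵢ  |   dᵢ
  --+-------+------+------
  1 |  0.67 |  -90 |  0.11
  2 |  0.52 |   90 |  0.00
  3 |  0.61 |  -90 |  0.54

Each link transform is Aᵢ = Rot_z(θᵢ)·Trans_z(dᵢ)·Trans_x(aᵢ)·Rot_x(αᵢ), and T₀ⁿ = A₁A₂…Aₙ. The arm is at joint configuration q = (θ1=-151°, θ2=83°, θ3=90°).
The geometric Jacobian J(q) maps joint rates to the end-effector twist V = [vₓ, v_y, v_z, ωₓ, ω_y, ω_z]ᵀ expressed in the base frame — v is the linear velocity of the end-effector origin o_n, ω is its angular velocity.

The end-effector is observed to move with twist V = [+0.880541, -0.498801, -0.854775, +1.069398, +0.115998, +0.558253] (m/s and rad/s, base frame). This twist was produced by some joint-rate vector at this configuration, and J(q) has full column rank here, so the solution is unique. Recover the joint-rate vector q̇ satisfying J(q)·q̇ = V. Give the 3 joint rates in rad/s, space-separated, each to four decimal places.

0.6800 0.4170 -0.9990

o_n = [-0.8145, -1.1489, -0.3403]
J₁: ẑ×o_n = [1.1489, -0.8145, 0.0000], ω = ẑ
J2: z=[0.4848, -0.8746, 0.0000] o=[-0.5860, -0.3248, 0.1100] → [0.3939, 0.2183, -0.5993, 0.4848, -0.8746, 0.0000]
J3: z=[-0.8681, -0.4812, 0.1219] o=[-0.6414, -0.3555, -0.4061] → [0.0650, 0.0360, 0.6055, -0.8681, -0.4812, 0.1219]
q̇ = J⁺·V = [0.6800, 0.4170, -0.9990]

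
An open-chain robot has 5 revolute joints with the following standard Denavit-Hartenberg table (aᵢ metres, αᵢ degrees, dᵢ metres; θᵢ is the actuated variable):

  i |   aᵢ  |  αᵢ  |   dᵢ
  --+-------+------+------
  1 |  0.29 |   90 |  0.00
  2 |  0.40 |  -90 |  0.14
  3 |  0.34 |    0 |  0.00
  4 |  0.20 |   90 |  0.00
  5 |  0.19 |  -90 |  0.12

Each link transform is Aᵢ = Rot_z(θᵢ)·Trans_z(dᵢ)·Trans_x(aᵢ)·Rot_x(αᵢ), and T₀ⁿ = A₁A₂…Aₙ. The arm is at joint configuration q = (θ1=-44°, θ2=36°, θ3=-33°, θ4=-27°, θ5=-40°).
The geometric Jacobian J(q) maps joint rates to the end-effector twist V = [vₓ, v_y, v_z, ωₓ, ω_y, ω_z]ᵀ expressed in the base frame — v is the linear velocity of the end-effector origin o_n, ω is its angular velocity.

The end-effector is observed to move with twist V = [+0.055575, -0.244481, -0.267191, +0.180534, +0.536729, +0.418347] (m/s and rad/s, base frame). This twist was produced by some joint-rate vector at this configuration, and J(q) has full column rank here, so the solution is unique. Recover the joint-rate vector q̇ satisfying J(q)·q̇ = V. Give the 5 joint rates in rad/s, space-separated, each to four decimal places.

o_n = [0.2236, -1.1674, 0.3444]
J₁: ẑ×o_n = [1.1674, 0.2236, -0.0000], ω = ẑ
J2: z=[-0.6947, -0.7193, 0.0000] o=[0.2086, -0.2015, 0.0000] → [-0.2477, 0.2392, 0.6818, -0.6947, -0.7193, 0.0000]
J3: z=[-0.4228, 0.4083, 0.8090] o=[0.3441, -0.5270, 0.2351] → [0.5627, -0.0513, 0.3200, -0.4228, 0.4083, 0.8090]
J4: z=[-0.4228, 0.4083, 0.8090] o=[0.3814, -0.8204, 0.4027] → [0.2569, -0.1524, 0.2112, -0.4228, 0.4083, 0.8090]
J5: z=[-0.8513, 0.1270, -0.5090] o=[0.3193, -1.0012, 0.4615] → [-0.0995, -0.0510, 0.1536, -0.8513, 0.1270, -0.5090]
q̇ = J⁺·V = [-0.0590, -0.4630, -0.4440, 0.9730, -0.0970]

-0.0590 -0.4630 -0.4440 0.9730 -0.0970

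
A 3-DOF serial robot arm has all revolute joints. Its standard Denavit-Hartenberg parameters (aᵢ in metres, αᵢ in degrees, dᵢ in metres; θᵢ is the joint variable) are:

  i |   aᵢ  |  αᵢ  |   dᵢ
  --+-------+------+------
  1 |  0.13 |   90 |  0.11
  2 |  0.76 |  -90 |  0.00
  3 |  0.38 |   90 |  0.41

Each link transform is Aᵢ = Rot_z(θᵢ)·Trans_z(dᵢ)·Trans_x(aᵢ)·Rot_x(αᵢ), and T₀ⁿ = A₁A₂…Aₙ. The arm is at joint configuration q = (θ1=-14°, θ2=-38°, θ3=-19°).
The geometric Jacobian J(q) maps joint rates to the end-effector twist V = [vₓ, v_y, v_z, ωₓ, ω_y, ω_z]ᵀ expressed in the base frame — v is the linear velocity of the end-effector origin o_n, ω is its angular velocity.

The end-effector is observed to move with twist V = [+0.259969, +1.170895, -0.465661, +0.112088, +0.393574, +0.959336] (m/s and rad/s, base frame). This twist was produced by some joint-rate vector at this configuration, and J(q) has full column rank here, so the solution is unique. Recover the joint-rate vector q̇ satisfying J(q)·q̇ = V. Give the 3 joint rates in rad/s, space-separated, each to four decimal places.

0.9420 -0.4090 0.0220

o_n = [1.1970, -0.4259, -0.2560]
J₁: ẑ×o_n = [0.4259, 1.1970, -0.0000], ω = ẑ
J2: z=[-0.2419, -0.9703, 0.0000] o=[0.1261, -0.0314, 0.1100] → [0.3552, -0.0885, 1.1344, -0.2419, -0.9703, 0.0000]
J3: z=[0.5974, -0.1489, 0.7880] o=[0.7072, -0.1763, -0.3579] → [0.1815, 0.3250, -0.0762, 0.5974, -0.1489, 0.7880]
q̇ = J⁺·V = [0.9420, -0.4090, 0.0220]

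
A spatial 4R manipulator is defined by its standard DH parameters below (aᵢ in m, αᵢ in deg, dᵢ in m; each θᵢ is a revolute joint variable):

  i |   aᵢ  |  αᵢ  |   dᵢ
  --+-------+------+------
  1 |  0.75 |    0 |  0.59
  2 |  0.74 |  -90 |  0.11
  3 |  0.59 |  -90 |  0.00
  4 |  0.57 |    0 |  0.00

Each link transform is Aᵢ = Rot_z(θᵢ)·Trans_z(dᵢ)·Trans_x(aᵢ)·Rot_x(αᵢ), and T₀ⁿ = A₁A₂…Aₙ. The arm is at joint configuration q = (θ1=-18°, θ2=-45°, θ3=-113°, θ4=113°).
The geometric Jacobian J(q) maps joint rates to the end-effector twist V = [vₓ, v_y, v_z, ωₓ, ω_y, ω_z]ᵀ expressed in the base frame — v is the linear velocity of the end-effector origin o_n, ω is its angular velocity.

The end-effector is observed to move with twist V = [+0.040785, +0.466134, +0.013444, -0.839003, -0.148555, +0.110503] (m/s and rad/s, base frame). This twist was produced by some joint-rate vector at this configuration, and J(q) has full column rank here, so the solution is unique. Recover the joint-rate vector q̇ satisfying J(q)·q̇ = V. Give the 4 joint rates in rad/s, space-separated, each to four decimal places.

o_n = [0.5166, -1.0014, 1.0381]
J₁: ẑ×o_n = [1.0014, 0.5166, -0.0000], ω = ẑ
J2: z=[0.0000, 0.0000, 1.0000] o=[0.7133, -0.2318, 0.5900] → [0.7697, -0.1967, 0.0000, 0.0000, 0.0000, 1.0000]
J3: z=[0.8910, 0.4540, 0.0000] o=[1.0492, -0.8911, 0.7000] → [0.1535, -0.3012, 0.1435, 0.8910, 0.4540, 0.0000]
J4: z=[0.4179, -0.8202, 0.3907] o=[0.9446, -0.6857, 1.2431] → [0.2915, -0.0816, -0.4830, 0.4179, -0.8202, 0.3907]
q̇ = J⁺·V = [0.3380, -0.1220, -0.8150, -0.2700]

0.3380 -0.1220 -0.8150 -0.2700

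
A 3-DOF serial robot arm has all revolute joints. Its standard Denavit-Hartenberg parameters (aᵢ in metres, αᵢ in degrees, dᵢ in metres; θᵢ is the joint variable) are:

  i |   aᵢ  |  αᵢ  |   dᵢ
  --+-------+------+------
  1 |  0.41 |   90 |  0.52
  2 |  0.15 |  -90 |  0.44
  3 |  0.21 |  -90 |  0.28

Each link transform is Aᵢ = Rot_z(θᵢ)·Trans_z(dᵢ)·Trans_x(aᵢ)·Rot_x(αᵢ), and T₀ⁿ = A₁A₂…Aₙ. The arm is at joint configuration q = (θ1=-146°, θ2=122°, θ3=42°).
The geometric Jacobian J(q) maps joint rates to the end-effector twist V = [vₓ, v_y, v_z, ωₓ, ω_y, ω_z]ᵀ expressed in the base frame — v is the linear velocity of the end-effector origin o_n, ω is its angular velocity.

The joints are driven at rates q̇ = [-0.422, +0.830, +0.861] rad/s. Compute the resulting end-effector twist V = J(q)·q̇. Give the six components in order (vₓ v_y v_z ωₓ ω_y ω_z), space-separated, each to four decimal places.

o_n = [-0.1761, 0.2425, 0.6312]
J₁: ẑ×o_n = [-0.2425, -0.1761, 0.0000], ω = ẑ
J2: z=[-0.5592, 0.8290, 0.0000] o=[-0.3399, -0.2293, 0.5200] → [0.0922, 0.0622, -0.3996, -0.5592, 0.8290, 0.0000]
J3: z=[0.7031, 0.4742, -0.5299] o=[-0.5201, 0.1800, 0.6472] → [0.0255, -0.1710, -0.1192, 0.7031, 0.4742, -0.5299]
V = J·q̇ = [0.2008, -0.0214, -0.4343, 0.1412, 1.0964, -0.8783]

0.2008 -0.0214 -0.4343 0.1412 1.0964 -0.8783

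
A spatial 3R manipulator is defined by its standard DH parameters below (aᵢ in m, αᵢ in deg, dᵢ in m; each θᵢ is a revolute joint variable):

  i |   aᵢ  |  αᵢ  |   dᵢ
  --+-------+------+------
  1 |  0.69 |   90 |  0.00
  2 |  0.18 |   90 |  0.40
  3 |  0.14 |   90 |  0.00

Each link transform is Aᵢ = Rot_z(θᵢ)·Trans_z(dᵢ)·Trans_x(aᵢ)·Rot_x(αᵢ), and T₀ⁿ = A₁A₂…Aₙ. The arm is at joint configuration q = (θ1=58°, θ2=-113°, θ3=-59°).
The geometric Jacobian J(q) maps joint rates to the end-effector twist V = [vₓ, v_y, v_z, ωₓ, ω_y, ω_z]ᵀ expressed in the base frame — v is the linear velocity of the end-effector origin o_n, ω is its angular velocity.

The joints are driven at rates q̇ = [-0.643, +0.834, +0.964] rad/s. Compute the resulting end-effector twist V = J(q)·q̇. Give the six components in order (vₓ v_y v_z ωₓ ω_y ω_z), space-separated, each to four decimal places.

o_n = [0.5509, 0.3532, -0.2321]
J₁: ẑ×o_n = [-0.3532, 0.5509, 0.0000], ω = ẑ
J2: z=[0.8480, -0.5299, 0.0000] o=[0.3656, 0.5852, 0.0000] → [0.1230, 0.1968, -0.0985, 0.8480, -0.5299, 0.0000]
J3: z=[-0.4878, -0.7806, 0.3907] o=[0.6676, 0.3135, -0.1657] → [0.0363, -0.0780, -0.1105, -0.4878, -0.7806, 0.3907]
V = J·q̇ = [0.3647, -0.2653, -0.1886, 0.2370, -1.1945, -0.2663]

0.3647 -0.2653 -0.1886 0.2370 -1.1945 -0.2663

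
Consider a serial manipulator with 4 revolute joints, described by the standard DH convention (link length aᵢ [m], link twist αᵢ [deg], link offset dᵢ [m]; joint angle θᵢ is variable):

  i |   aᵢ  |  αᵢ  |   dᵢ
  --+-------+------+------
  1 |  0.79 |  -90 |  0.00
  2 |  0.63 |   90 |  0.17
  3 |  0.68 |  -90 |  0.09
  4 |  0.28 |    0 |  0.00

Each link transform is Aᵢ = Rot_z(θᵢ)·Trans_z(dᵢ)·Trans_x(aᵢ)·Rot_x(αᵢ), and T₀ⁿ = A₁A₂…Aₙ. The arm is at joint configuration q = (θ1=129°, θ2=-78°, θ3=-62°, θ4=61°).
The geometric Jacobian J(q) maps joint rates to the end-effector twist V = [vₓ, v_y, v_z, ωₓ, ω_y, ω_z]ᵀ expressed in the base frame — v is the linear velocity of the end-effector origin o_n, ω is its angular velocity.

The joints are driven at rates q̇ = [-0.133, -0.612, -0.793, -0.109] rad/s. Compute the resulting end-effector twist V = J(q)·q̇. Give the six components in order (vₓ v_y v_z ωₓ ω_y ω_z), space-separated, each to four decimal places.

o_n = [-0.2974, 1.2417, 0.9586]
J₁: ẑ×o_n = [-1.2417, -0.2974, 0.0000], ω = ẑ
J2: z=[-0.7771, -0.6293, 0.0000] o=[-0.4972, 0.6139, 0.0000] → [-0.6033, 0.7450, -0.3621, -0.7771, -0.6293, 0.0000]
J3: z=[0.6156, -0.7602, 0.2079] o=[-0.7117, 0.6088, 0.6162] → [-0.3919, -0.1246, 0.7045, 0.6156, -0.7602, 0.2079]
J4: z=[-0.4804, -0.1528, 0.8637] o=[-0.2315, 0.9698, 0.9472] → [-0.2366, -0.0515, -0.1407, -0.4804, -0.1528, 0.8637]
V = J·q̇ = [0.8709, -0.3119, -0.3217, 0.0398, 1.0046, -0.3920]

0.8709 -0.3119 -0.3217 0.0398 1.0046 -0.3920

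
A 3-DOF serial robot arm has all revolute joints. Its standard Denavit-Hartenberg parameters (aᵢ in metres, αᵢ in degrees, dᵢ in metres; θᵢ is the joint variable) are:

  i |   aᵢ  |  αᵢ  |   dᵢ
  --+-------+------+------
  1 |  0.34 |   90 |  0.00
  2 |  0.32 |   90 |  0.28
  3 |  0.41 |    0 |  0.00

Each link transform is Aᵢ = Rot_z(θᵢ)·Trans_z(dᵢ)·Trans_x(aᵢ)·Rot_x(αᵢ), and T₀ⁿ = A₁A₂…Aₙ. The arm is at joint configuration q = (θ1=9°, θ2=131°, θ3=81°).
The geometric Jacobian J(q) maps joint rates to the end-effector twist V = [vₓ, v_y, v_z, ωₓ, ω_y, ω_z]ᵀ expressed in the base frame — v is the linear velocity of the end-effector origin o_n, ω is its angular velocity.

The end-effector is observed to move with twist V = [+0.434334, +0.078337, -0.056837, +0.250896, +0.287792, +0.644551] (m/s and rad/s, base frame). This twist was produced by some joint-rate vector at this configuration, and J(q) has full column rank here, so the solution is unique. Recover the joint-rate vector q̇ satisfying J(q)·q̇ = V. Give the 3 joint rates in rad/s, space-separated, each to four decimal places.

0.3900 -0.2450 0.3880

o_n = [0.1940, -0.6628, 0.2899]
J₁: ẑ×o_n = [0.6628, 0.1940, -0.0000], ω = ẑ
J2: z=[0.1564, -0.9877, 0.0000] o=[0.3358, 0.0532, 0.0000] → [-0.2863, -0.0454, -0.2520, 0.1564, -0.9877, 0.0000]
J3: z=[0.7454, 0.1181, 0.6561] o=[0.1723, -0.2562, 0.2415] → [0.2724, -0.0218, -0.3056, 0.7454, 0.1181, 0.6561]
q̇ = J⁺·V = [0.3900, -0.2450, 0.3880]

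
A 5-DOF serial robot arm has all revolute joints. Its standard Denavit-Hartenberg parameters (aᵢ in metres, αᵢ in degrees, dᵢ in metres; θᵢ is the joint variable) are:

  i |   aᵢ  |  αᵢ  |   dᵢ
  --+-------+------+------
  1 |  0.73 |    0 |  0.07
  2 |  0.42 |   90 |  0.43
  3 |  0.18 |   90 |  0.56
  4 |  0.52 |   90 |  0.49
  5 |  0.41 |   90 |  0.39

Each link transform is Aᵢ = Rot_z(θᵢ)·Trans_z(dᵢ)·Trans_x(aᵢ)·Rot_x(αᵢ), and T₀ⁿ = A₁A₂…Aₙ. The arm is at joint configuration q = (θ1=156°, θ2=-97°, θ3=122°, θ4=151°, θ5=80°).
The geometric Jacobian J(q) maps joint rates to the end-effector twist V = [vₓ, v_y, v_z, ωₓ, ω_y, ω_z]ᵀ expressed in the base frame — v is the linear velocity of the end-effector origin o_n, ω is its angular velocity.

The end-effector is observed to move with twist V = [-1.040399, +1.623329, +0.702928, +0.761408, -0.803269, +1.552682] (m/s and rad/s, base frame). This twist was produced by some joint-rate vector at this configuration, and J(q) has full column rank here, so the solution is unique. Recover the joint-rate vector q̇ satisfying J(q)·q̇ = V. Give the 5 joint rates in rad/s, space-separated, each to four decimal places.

o_n = [0.9983, 0.7621, 0.8481]
J₁: ẑ×o_n = [-0.7621, 0.9983, 0.0000], ω = ẑ
J2: z=[0.0000, 0.0000, 1.0000] o=[-0.6669, 0.2969, 0.0700] → [-0.4652, 1.6652, 0.0000, 0.0000, 0.0000, 1.0000]
J3: z=[0.8572, -0.5150, 0.0000] o=[-0.4506, 0.6569, 0.5000] → [-0.1793, -0.2984, 0.8364, 0.8572, -0.5150, 0.0000]
J4: z=[0.4368, 0.7269, 0.5299] o=[-0.0197, 0.2867, 0.6526] → [-0.1098, 0.4541, -0.5323, 0.4368, 0.7269, 0.5299]
J5: z=[0.6174, -0.6707, 0.4111] o=[0.5346, 0.7197, 0.5266] → [-0.2331, -0.0078, 0.3372, 0.6174, -0.6707, 0.4111]
q̇ = J⁺·V = [0.6220, 0.7300, 0.4760, -0.1450, 0.6750]

0.6220 0.7300 0.4760 -0.1450 0.6750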